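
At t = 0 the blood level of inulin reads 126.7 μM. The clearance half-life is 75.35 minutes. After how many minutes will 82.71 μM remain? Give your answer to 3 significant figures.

46.4 minutes

Fraction remaining = 82.71/126.7 ≈ 0.6528.
n = log₂(126.7/82.71) = ln(1.5319)/ln 2 ≈ 0.61528 half-lives.
t = n × t½ = 0.61528 × 75.35 ≈ 46.362 minutes.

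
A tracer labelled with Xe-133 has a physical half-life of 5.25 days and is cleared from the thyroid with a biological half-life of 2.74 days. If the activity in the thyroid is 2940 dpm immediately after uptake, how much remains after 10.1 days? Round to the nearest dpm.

60 dpm

1/t_eff = 1/t_phys + 1/t_biol = 1/5.25 + 1/2.74 = 0.55544 per day.
t_eff = 5.25 × 2.74 / (5.25 + 2.74) ≈ 1.8004 days.
Remaining = 2940 × (1/2)^(10.1/1.8004) = 2940 × (1/2)^5.6099 ≈ 60.199 dpm.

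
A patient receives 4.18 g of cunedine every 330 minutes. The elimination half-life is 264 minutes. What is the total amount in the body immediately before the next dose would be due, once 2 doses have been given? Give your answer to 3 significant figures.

The 2 doses were given 660, 330 minutes ago.
Total = 4.18·(1/2)^(660/264) + 4.18·(1/2)^(330/264)
      = 0.73893 + 1.7575 ≈ 2.4964 g.

2.50 g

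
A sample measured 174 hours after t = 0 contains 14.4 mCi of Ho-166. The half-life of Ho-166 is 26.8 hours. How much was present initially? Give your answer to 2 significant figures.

1300 mCi

Number of half-lives elapsed: n = 174/26.8 ≈ 6.4925.
A₀ = A × 2^n = 14.4 × 2^6.4925 = 14.4 × 90.043 ≈ 1296.6 mCi.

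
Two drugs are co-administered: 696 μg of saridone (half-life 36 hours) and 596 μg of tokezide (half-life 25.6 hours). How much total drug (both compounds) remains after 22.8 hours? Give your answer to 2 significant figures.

saridone: 696 × (1/2)^(22.8/36) = 696 × (1/2)^0.63333 ≈ 448.7 μg.
tokezide: 596 × (1/2)^(22.8/25.6) = 596 × (1/2)^0.89062 ≈ 321.47 μg.
Total = 448.7 + 321.47 ≈ 770.17 μg.

770 μg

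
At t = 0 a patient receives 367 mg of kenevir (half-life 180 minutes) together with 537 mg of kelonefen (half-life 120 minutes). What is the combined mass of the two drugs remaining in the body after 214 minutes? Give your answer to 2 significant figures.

320 mg

kenevir: 367 × (1/2)^(214/180) = 367 × (1/2)^1.1889 ≈ 160.98 mg.
kelonefen: 537 × (1/2)^(214/120) = 537 × (1/2)^1.7833 ≈ 156 mg.
Total = 160.98 + 156 ≈ 316.99 mg.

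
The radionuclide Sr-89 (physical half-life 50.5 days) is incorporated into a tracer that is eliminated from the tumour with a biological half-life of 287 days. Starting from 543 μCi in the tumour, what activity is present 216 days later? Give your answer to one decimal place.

1/t_eff = 1/t_phys + 1/t_biol = 1/50.5 + 1/287 = 0.023286 per day.
t_eff = 50.5 × 287 / (50.5 + 287) ≈ 42.944 days.
Remaining = 543 × (1/2)^(216/42.944) = 543 × (1/2)^5.0298 ≈ 16.621 μCi.

16.6 μCi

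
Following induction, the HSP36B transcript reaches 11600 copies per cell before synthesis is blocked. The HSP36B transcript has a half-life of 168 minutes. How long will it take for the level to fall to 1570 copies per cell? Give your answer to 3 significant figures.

485 minutes

Fraction remaining = 1570/11600 ≈ 0.13534.
n = log₂(11600/1570) = ln(7.3885)/ln 2 ≈ 2.8853 half-lives.
t = n × t½ = 2.8853 × 168 ≈ 484.73 minutes.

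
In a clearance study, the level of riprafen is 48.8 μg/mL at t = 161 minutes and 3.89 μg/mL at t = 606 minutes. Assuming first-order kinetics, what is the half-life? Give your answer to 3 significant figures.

Over Δt = 606 − 161 = 445 minutes, the level fell by a factor of 48.8/3.89 ≈ 12.545.
n = log₂(12.545) ≈ 3.649 half-lives, so t½ = 445/3.649 ≈ 121.95 minutes.

122 minutes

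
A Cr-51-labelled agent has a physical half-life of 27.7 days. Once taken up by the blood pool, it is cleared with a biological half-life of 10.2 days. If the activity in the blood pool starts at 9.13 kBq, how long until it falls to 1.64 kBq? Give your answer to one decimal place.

1/t_eff = 1/t_phys + 1/t_biol = 1/27.7 + 1/10.2 = 0.13414 per day.
t_eff = 27.7 × 10.2 / (27.7 + 10.2) ≈ 7.4549 days.
n = log₂(9.13/1.64) ≈ 2.4769; t = 2.4769 × 7.4549 ≈ 18.465 days.

18.5 days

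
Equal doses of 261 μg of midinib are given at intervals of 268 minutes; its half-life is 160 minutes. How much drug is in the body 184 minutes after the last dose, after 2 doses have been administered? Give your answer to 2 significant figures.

150 μg

The 2 doses were given 452, 184 minutes ago.
Total = 261·(1/2)^(452/160) + 261·(1/2)^(184/160)
      = 36.832 + 117.61 ≈ 154.45 μg.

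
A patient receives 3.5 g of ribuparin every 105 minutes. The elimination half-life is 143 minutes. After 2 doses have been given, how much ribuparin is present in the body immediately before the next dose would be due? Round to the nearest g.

3 g

The 2 doses were given 210, 105 minutes ago.
Total = 3.5·(1/2)^(210/143) + 3.5·(1/2)^(105/143)
      = 1.2647 + 2.1039 ≈ 3.3687 g.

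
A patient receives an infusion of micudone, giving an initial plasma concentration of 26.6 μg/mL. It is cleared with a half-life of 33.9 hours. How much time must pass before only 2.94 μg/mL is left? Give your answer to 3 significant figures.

108 hours

Fraction remaining = 2.94/26.6 ≈ 0.11053.
n = log₂(26.6/2.94) = ln(9.0476)/ln 2 ≈ 3.1775 half-lives.
t = n × t½ = 3.1775 × 33.9 ≈ 107.72 hours.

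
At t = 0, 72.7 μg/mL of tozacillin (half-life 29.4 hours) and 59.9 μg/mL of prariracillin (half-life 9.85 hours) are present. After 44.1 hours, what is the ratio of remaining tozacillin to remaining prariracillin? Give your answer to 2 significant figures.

9.6

tozacillin: 72.7 × (1/2)^(44.1/29.4) = 72.7 × (1/2)^1.5 ≈ 25.703 μg/mL.
prariracillin: 59.9 × (1/2)^(44.1/9.85) = 59.9 × (1/2)^4.4772 ≈ 2.6895 μg/mL.
Ratio ≈ 25.703 / 2.6895 ≈ 9.557.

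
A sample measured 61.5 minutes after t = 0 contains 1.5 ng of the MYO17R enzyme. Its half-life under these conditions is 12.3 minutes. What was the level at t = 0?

Number of half-lives elapsed: n = 61.5/12.3 ≈ 5.
A₀ = A × 2^n = 1.5 × 2^5 = 1.5 × 32 ≈ 48 ng.

48 ng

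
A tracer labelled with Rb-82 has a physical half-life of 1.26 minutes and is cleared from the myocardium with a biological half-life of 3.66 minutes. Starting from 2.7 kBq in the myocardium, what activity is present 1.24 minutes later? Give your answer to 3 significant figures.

1.08 kBq

1/t_eff = 1/t_phys + 1/t_biol = 1/1.26 + 1/3.66 = 1.0669 per minute.
t_eff = 1.26 × 3.66 / (1.26 + 3.66) ≈ 0.93732 minutes.
Remaining = 2.7 × (1/2)^(1.24/0.93732) = 2.7 × (1/2)^1.3229 ≈ 1.0793 kBq.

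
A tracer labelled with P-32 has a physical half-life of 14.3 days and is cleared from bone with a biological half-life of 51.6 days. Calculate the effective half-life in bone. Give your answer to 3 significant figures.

1/t_eff = 1/t_phys + 1/t_biol = 1/14.3 + 1/51.6 = 0.08931 per day.
t_eff = 14.3 × 51.6 / (14.3 + 51.6) ≈ 11.197 days.

11.2 days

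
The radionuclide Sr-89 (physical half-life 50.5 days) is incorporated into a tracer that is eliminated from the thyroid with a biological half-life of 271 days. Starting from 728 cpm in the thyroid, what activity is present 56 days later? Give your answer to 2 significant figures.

1/t_eff = 1/t_phys + 1/t_biol = 1/50.5 + 1/271 = 0.023492 per day.
t_eff = 50.5 × 271 / (50.5 + 271) ≈ 42.568 days.
Remaining = 728 × (1/2)^(56/42.568) = 728 × (1/2)^1.3156 ≈ 292.49 cpm.

290 cpm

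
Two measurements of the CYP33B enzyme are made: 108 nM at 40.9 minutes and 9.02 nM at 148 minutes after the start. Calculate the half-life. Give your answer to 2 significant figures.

Over Δt = 148 − 40.9 = 107.1 minutes, the level fell by a factor of 108/9.02 ≈ 11.973.
n = log₂(11.973) ≈ 3.5818 half-lives, so t½ = 107.1/3.5818 ≈ 29.902 minutes.

30 minutes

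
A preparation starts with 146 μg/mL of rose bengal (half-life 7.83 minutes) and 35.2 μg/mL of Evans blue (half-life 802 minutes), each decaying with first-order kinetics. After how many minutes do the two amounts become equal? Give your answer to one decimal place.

Set 146·(1/2)^(t/7.83) = 35.2·(1/2)^(t/802).
Taking log₂: log₂(146/35.2) = t·(1/7.83 − 1/802).
log₂(4.1477) = 2.0523; 1/7.83 − 1/802 = 0.12647.
t = 2.0523 / 0.12647 ≈ 16.228 minutes.

16.2 minutes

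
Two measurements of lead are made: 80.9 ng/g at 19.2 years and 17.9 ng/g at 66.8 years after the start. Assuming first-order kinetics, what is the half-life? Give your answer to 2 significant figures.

Over Δt = 66.8 − 19.2 = 47.6 years, the level fell by a factor of 80.9/17.9 ≈ 4.5196.
n = log₂(4.5196) ≈ 2.1762 half-lives, so t½ = 47.6/2.1762 ≈ 21.873 years.

22 years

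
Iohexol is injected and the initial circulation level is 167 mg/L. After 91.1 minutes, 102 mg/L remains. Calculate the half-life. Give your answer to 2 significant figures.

130 minutes

A/A₀ = 102/167 ≈ 0.61078.
n = log₂(1.6373) ≈ 0.71128 half-lives elapsed in 91.1 minutes.
t½ = 91.1/0.71128 ≈ 128.08 minutes.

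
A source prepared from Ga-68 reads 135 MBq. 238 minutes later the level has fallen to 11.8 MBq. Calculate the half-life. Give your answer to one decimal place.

A/A₀ = 11.8/135 ≈ 0.087407.
n = log₂(11.441) ≈ 3.5161 half-lives elapsed in 238 minutes.
t½ = 238/3.5161 ≈ 67.689 minutes.

67.7 minutes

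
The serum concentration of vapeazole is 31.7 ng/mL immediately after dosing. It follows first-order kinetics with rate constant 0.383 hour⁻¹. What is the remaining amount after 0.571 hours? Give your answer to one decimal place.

t½ = ln 2 / λ = 0.69315 / 0.383 ≈ 1.8098 hours.
Number of half-lives: n = 0.571/1.8098 ≈ 0.31551.
Remaining = 31.7 × (1/2)^0.31551 = 31.7 × 0.80357 ≈ 25.473 ng/mL.

25.5 ng/mL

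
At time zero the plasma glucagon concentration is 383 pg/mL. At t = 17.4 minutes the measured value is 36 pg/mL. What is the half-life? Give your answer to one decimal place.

A/A₀ = 36/383 ≈ 0.093995.
n = log₂(10.639) ≈ 3.4113 half-lives elapsed in 17.4 minutes.
t½ = 17.4/3.4113 ≈ 5.1007 minutes.

5.1 minutes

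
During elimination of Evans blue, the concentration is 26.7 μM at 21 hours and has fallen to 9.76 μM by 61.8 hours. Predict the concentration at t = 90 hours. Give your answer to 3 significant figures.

4.87 μM

Over Δt = 61.8 − 21 = 40.8 hours, the level fell by a factor of 26.7/9.76 ≈ 2.7357.
n = log₂(2.7357) ≈ 1.4519 half-lives, so t½ = 40.8/1.4519 ≈ 28.101 hours.
From t = 61.8 to t = 90: 9.76 × (1/2)^((90−61.8)/28.101) ≈ 4.8681 μM.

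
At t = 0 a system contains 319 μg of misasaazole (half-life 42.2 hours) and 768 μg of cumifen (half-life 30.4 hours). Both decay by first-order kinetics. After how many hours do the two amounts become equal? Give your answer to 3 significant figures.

138 hours

Set 319·(1/2)^(t/42.2) = 768·(1/2)^(t/30.4).
Taking log₂: log₂(319/768) = t·(1/42.2 − 1/30.4).
log₂(0.41536) = -1.2675; 1/42.2 − 1/30.4 = -0.0091981.
t = -1.2675 / -0.0091981 ≈ 137.81 hours.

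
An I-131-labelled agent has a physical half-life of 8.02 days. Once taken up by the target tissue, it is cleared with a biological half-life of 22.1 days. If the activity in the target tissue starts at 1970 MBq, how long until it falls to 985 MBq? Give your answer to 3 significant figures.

1/t_eff = 1/t_phys + 1/t_biol = 1/8.02 + 1/22.1 = 0.16994 per day.
t_eff = 8.02 × 22.1 / (8.02 + 22.1) ≈ 5.8845 days.
n = log₂(1970/985) ≈ 1; t = 1 × 5.8845 ≈ 5.8845 days.

5.88 days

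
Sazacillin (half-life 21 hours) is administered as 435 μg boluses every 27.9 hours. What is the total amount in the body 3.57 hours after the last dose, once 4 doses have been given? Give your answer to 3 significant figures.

626 μg

The 4 doses were given 87.27, 59.37, 31.47, 3.57 hours ago.
Total = 435·(1/2)^(87.27/21) + 435·(1/2)^(59.37/21) + 435·(1/2)^(31.47/21) + 435·(1/2)^(3.57/21)
      = 24.406 + 61.296 + 153.95 + 386.65 ≈ 626.3 μg.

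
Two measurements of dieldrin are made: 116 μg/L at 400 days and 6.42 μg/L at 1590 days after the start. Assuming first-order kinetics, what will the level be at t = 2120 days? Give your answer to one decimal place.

1.8 μg/L

Over Δt = 1590 − 400 = 1190 days, the level fell by a factor of 116/6.42 ≈ 18.069.
n = log₂(18.069) ≈ 4.1754 half-lives, so t½ = 1190/4.1754 ≈ 285 days.
From t = 1590 to t = 2120: 6.42 × (1/2)^((2120−1590)/285) ≈ 1.769 μg/L.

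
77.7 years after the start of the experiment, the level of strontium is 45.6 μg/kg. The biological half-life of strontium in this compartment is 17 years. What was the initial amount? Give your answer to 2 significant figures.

Number of half-lives elapsed: n = 77.7/17 ≈ 4.5706.
A₀ = A × 2^n = 45.6 × 2^4.5706 = 45.6 × 23.762 ≈ 1083.6 μg/kg.

1100 μg/kg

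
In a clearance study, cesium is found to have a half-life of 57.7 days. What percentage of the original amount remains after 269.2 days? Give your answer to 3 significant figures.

n = 269.2/57.7 ≈ 4.6655 half-lives.
Fraction remaining = (1/2)^4.6655 ≈ 0.039404, i.e. 3.9404%.

3.94%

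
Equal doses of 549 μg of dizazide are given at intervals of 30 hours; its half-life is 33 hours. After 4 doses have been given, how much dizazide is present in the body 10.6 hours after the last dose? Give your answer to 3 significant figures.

864 μg

The 4 doses were given 100.6, 70.6, 40.6, 10.6 hours ago.
Total = 549·(1/2)^(100.6/33) + 549·(1/2)^(70.6/33) + 549·(1/2)^(40.6/33) + 549·(1/2)^(10.6/33)
      = 66.357 + 124.61 + 234 + 439.42 ≈ 864.38 μg.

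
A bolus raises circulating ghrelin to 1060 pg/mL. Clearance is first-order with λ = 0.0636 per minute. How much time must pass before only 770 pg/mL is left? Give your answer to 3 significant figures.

5.03 minutes

t½ = ln 2 / λ = 0.69315 / 0.0636 ≈ 10.899 minutes.
Fraction remaining = 770/1060 ≈ 0.72642.
n = log₂(1060/770) = ln(1.3766)/ln 2 ≈ 0.46113 half-lives.
t = n × t½ = 0.46113 × 10.899 ≈ 5.0257 minutes.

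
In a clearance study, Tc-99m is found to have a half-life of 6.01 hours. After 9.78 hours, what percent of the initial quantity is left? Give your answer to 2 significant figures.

32%

n = 9.78/6.01 ≈ 1.6273 half-lives.
Fraction remaining = (1/2)^1.6273 ≈ 0.3237, i.e. 32.37%.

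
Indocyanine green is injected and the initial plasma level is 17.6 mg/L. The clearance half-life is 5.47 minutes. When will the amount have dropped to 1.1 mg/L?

21.88 minutes

1.1/17.6 = 1/16, so 4 half-lives have elapsed.
t = 4 × 5.47 = 21.88 minutes.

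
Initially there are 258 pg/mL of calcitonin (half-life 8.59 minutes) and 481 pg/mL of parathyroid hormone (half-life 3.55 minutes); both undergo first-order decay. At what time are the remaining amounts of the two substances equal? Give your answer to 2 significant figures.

Set 258·(1/2)^(t/8.59) = 481·(1/2)^(t/3.55).
Taking log₂: log₂(258/481) = t·(1/8.59 − 1/3.55).
log₂(0.53638) = -0.89867; 1/8.59 − 1/3.55 = -0.16528.
t = -0.89867 / -0.16528 ≈ 5.4374 minutes.

5.4 minutes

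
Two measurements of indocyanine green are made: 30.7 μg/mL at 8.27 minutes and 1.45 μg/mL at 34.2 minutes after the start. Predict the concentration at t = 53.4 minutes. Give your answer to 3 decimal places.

0.151 μg/mL

Over Δt = 34.2 − 8.27 = 25.93 minutes, the level fell by a factor of 30.7/1.45 ≈ 21.172.
n = log₂(21.172) ≈ 4.4041 half-lives, so t½ = 25.93/4.4041 ≈ 5.8877 minutes.
From t = 34.2 to t = 53.4: 1.45 × (1/2)^((53.4−34.2)/5.8877) ≈ 0.15125 μg/mL.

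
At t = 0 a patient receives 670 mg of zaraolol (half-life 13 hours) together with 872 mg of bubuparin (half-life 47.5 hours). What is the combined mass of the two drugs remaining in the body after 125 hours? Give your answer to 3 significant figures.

142 mg

zaraolol: 670 × (1/2)^(125/13) = 670 × (1/2)^9.6154 ≈ 0.85419 mg.
bubuparin: 872 × (1/2)^(125/47.5) = 872 × (1/2)^2.6316 ≈ 140.71 mg.
Total = 0.85419 + 140.71 ≈ 141.57 mg.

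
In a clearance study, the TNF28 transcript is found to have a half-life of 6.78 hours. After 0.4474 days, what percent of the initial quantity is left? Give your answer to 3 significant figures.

0.4474 days = 10.7376 hours.
n = 10.7376/6.78 ≈ 1.5837 half-lives.
Fraction remaining = (1/2)^1.5837 ≈ 0.33362, i.e. 33.362%.

33.4%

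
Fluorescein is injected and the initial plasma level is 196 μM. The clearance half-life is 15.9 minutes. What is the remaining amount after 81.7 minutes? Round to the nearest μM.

6 μM

Number of half-lives: n = 81.7/15.9 ≈ 5.1384.
Remaining = 196 × (1/2)^5.1384 = 196 × 0.028392 ≈ 5.5649 μM.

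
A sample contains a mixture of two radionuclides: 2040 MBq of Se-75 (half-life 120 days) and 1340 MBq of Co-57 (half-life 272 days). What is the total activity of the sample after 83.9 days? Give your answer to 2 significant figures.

2300 MBq

Se-75: 2040 × (1/2)^(83.9/120) = 2040 × (1/2)^0.69917 ≈ 1256.5 MBq.
Co-57: 1340 × (1/2)^(83.9/272) = 1340 × (1/2)^0.30846 ≈ 1082.1 MBq.
Total = 1256.5 + 1082.1 ≈ 2338.6 MBq.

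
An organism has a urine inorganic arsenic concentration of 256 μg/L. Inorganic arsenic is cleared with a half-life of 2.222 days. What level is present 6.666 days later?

32 μg/L

Elapsed time is 3 half-lives (6.666/2.222).
Each half-life halves the amount: 256 × (1/2)^3 = 256/8 = 32 μg/L.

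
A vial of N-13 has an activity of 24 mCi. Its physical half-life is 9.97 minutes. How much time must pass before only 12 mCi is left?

12/24 = 1/2, so 1 half-life has elapsed.
t = 1 × 9.97 = 9.97 minutes.

9.97 minutes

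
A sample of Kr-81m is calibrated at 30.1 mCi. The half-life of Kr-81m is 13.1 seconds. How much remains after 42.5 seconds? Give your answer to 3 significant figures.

3.18 mCi

Number of half-lives: n = 42.5/13.1 ≈ 3.2443.
Remaining = 30.1 × (1/2)^3.2443 = 30.1 × 0.10553 ≈ 3.1765 mCi.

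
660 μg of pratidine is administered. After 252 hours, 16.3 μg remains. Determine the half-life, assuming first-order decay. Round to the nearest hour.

47 hours

A/A₀ = 16.3/660 ≈ 0.024697.
n = log₂(40.491) ≈ 5.3395 half-lives elapsed in 252 hours.
t½ = 252/5.3395 ≈ 47.195 hours.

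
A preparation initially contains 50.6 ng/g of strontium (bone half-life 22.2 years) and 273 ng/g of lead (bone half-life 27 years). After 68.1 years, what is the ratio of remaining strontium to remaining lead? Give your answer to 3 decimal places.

0.127

strontium: 50.6 × (1/2)^(68.1/22.2) = 50.6 × (1/2)^3.0676 ≈ 6.0356 ng/g.
lead: 273 × (1/2)^(68.1/27) = 273 × (1/2)^2.5222 ≈ 47.522 ng/g.
Ratio ≈ 6.0356 / 47.522 ≈ 0.12701.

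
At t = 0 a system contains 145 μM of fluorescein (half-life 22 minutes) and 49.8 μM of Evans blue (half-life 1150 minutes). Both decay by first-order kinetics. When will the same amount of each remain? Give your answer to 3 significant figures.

34.6 minutes

Set 145·(1/2)^(t/22) = 49.8·(1/2)^(t/1150).
Taking log₂: log₂(145/49.8) = t·(1/22 − 1/1150).
log₂(2.9116) = 1.5418; 1/22 − 1/1150 = 0.044585.
t = 1.5418 / 0.044585 ≈ 34.582 minutes.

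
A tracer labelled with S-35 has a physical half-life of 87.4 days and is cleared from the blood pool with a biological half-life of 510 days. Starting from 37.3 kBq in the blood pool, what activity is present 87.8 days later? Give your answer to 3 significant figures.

16.5 kBq

1/t_eff = 1/t_phys + 1/t_biol = 1/87.4 + 1/510 = 0.013402 per day.
t_eff = 87.4 × 510 / (87.4 + 510) ≈ 74.613 days.
Remaining = 37.3 × (1/2)^(87.8/74.613) = 37.3 × (1/2)^1.1767 ≈ 16.5 kBq.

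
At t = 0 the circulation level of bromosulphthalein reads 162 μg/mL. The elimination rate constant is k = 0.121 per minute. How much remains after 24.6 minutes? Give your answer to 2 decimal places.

t½ = ln 2 / k = 0.69315 / 0.121 ≈ 5.7285 minutes.
Number of half-lives: n = 24.6/5.7285 ≈ 4.2943.
Remaining = 162 × (1/2)^4.2943 = 162 × 0.050966 ≈ 8.2565 μg/mL.

8.26 μg/mL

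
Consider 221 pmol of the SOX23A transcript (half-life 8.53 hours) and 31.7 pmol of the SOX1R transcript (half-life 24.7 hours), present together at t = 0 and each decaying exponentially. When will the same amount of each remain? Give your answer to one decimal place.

36.5 hours

Set 221·(1/2)^(t/8.53) = 31.7·(1/2)^(t/24.7).
Taking log₂: log₂(221/31.7) = t·(1/8.53 − 1/24.7).
log₂(6.9716) = 2.8015; 1/8.53 − 1/24.7 = 0.076747.
t = 2.8015 / 0.076747 ≈ 36.503 hours.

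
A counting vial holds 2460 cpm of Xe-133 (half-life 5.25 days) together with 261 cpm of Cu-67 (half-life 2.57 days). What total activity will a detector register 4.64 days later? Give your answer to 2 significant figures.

Xe-133: 2460 × (1/2)^(4.64/5.25) = 2460 × (1/2)^0.88381 ≈ 1333.2 cpm.
Cu-67: 261 × (1/2)^(4.64/2.57) = 261 × (1/2)^1.8054 ≈ 74.67 cpm.
Total = 1333.2 + 74.67 ≈ 1407.8 cpm.

1400 cpm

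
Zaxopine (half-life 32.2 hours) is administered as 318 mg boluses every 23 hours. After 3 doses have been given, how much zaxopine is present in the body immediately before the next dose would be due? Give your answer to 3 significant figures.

384 mg

The 3 doses were given 69, 46, 23 hours ago.
Total = 318·(1/2)^(69/32.2) + 318·(1/2)^(46/32.2) + 318·(1/2)^(23/32.2)
      = 72.005 + 118.14 + 193.82 ≈ 383.96 mg.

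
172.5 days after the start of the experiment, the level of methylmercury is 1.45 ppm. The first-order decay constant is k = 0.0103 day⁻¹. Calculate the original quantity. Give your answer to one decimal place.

8.6 ppm

t½ = ln 2 / k = 0.69315 / 0.0103 ≈ 67.296 days.
Number of half-lives elapsed: n = 172.5/67.296 ≈ 2.5633.
A₀ = A × 2^n = 1.45 × 2^2.5633 = 1.45 × 5.9106 ≈ 8.5704 ppm.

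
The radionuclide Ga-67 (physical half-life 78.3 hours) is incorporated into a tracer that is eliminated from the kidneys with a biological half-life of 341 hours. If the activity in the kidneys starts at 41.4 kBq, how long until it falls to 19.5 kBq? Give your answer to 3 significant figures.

69.2 hours

1/t_eff = 1/t_phys + 1/t_biol = 1/78.3 + 1/341 = 0.015704 per hour.
t_eff = 78.3 × 341 / (78.3 + 341) ≈ 63.678 hours.
n = log₂(41.4/19.5) ≈ 1.0862; t = 1.0862 × 63.678 ≈ 69.165 hours.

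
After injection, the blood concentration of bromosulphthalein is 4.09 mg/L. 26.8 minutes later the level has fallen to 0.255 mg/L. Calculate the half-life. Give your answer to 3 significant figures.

A/A₀ = 0.255/4.09 ≈ 0.062347.
n = log₂(16.039) ≈ 4.0035 half-lives elapsed in 26.8 minutes.
t½ = 26.8/4.0035 ≈ 6.6941 minutes.

6.69 minutes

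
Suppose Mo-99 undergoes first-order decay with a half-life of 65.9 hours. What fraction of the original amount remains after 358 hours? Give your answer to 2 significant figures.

0.023

n = 358/65.9 ≈ 5.4325 half-lives.
Fraction remaining = (1/2)^5.4325 ≈ 0.023156.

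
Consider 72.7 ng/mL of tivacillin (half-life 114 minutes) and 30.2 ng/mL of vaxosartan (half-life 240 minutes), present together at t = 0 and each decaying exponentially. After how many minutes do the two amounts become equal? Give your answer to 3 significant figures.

Set 72.7·(1/2)^(t/114) = 30.2·(1/2)^(t/240).
Taking log₂: log₂(72.7/30.2) = t·(1/114 − 1/240).
log₂(2.4073) = 1.2674; 1/114 − 1/240 = 0.0046053.
t = 1.2674 / 0.0046053 ≈ 275.21 minutes.

275 minutes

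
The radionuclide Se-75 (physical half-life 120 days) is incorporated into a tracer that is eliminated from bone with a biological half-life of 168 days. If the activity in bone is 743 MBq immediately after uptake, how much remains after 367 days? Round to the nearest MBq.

1/t_eff = 1/t_phys + 1/t_biol = 1/120 + 1/168 = 0.014286 per day.
t_eff = 120 × 168 / (120 + 168) ≈ 70 days.
Remaining = 743 × (1/2)^(367/70) = 743 × (1/2)^5.2429 ≈ 19.621 MBq.

20 MBq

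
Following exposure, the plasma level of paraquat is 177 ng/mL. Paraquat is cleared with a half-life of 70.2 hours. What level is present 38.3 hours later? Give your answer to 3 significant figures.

Number of half-lives: n = 38.3/70.2 ≈ 0.54558.
Remaining = 177 × (1/2)^0.54558 = 177 × 0.68511 ≈ 121.27 ng/mL.

121 ng/mL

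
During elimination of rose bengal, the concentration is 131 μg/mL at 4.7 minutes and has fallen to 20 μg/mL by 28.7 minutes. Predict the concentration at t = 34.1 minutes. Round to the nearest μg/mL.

Over Δt = 28.7 − 4.7 = 24 minutes, the level fell by a factor of 131/20 ≈ 6.55.
n = log₂(6.55) ≈ 2.7115 half-lives, so t½ = 24/2.7115 ≈ 8.8512 minutes.
From t = 28.7 to t = 34.1: 20 × (1/2)^((34.1−28.7)/8.8512) ≈ 13.103 μg/mL.

13 μg/mL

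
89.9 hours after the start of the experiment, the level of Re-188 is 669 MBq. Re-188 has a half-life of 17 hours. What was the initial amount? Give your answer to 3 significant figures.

26100 MBq

Number of half-lives elapsed: n = 89.9/17 ≈ 5.2882.
A₀ = A × 2^n = 669 × 2^5.2882 = 669 × 39.077 ≈ 26142 MBq.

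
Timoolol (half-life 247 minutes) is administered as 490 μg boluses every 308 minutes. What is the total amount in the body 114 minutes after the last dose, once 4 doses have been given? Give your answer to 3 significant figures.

596 μg

The 4 doses were given 1038, 730, 422, 114 minutes ago.
Total = 490·(1/2)^(1038/247) + 490·(1/2)^(730/247) + 490·(1/2)^(422/247) + 490·(1/2)^(114/247)
      = 26.616 + 63.17 + 149.93 + 355.84 ≈ 595.56 μg.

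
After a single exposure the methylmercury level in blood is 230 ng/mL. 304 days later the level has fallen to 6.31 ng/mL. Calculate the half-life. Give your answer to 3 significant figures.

58.6 days

A/A₀ = 6.31/230 ≈ 0.027435.
n = log₂(36.45) ≈ 5.1879 half-lives elapsed in 304 days.
t½ = 304/5.1879 ≈ 58.598 days.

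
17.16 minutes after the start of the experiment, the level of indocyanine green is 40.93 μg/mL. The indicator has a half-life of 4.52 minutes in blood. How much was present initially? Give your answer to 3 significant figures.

569 μg/mL

Number of half-lives elapsed: n = 17.16/4.52 ≈ 3.7965.
A₀ = A × 2^n = 40.93 × 2^3.7965 = 40.93 × 13.895 ≈ 568.71 μg/mL.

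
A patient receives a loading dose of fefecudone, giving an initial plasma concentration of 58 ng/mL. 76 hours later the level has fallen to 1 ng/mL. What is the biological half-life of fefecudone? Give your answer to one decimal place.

A/A₀ = 1/58 ≈ 0.017241.
n = log₂(58) ≈ 5.858 half-lives elapsed in 76 hours.
t½ = 76/5.858 ≈ 12.974 hours.

13.0 hours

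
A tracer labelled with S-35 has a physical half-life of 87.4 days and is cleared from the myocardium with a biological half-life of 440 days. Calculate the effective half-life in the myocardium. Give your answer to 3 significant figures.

1/t_eff = 1/t_phys + 1/t_biol = 1/87.4 + 1/440 = 0.013714 per day.
t_eff = 87.4 × 440 / (87.4 + 440) ≈ 72.916 days.

72.9 days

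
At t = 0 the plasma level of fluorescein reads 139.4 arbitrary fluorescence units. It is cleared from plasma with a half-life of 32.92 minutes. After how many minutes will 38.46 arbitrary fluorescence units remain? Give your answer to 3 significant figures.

Fraction remaining = 38.46/139.4 ≈ 0.2759.
n = log₂(139.4/38.46) = ln(3.6245)/ln 2 ≈ 1.8578 half-lives.
t = n × t½ = 1.8578 × 32.92 ≈ 61.159 minutes.

61.2 minutes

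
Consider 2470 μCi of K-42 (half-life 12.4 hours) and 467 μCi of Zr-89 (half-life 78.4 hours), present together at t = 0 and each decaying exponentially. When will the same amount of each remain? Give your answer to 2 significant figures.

Set 2470·(1/2)^(t/12.4) = 467·(1/2)^(t/78.4).
Taking log₂: log₂(2470/467) = t·(1/12.4 − 1/78.4).
log₂(5.2891) = 2.403; 1/12.4 − 1/78.4 = 0.06789.
t = 2.403 / 0.06789 ≈ 35.396 hours.

35 hours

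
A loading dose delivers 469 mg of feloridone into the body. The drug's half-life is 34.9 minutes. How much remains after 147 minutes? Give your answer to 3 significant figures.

25.3 mg

Number of half-lives: n = 147/34.9 ≈ 4.212.
Remaining = 469 × (1/2)^4.212 = 469 × 0.053957 ≈ 25.306 mg.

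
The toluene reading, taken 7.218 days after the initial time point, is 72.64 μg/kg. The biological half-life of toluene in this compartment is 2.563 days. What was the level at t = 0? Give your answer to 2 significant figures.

510 μg/kg

Number of half-lives elapsed: n = 7.218/2.563 ≈ 2.8162.
A₀ = A × 2^n = 72.64 × 2^2.8162 = 72.64 × 7.0432 ≈ 511.62 μg/kg.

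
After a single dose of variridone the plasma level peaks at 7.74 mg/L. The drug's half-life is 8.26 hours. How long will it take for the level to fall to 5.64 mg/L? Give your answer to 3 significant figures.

3.77 hours

Fraction remaining = 5.64/7.74 ≈ 0.72868.
n = log₂(7.74/5.64) = ln(1.3723)/ln 2 ≈ 0.45664 half-lives.
t = n × t½ = 0.45664 × 8.26 ≈ 3.7718 hours.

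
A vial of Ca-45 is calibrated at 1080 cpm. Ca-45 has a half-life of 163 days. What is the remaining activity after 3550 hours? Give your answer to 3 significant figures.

Convert the elapsed time: 3550 hours = 147.917 days.
Number of half-lives: n = 147.917/163 ≈ 0.90746.
Remaining = 1080 × (1/2)^0.90746 = 1080 × 0.53312 ≈ 575.77 cpm.

576 cpm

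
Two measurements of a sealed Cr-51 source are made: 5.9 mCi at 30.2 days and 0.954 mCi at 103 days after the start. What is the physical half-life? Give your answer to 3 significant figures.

27.7 days

Over Δt = 103 − 30.2 = 72.8 days, the level fell by a factor of 5.9/0.954 ≈ 6.1845.
n = log₂(6.1845) ≈ 2.6287 half-lives, so t½ = 72.8/2.6287 ≈ 27.695 days.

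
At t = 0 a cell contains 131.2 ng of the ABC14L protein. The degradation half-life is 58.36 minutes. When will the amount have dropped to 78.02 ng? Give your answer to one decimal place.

Fraction remaining = 78.02/131.2 ≈ 0.59466.
n = log₂(131.2/78.02) = ln(1.6816)/ln 2 ≈ 0.74985 half-lives.
t = n × t½ = 0.74985 × 58.36 ≈ 43.761 minutes.

43.8 minutes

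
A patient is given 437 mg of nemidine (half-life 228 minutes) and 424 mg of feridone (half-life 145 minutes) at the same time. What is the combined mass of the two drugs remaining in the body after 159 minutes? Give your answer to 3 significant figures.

nemidine: 437 × (1/2)^(159/228) = 437 × (1/2)^0.69737 ≈ 269.5 mg.
feridone: 424 × (1/2)^(159/145) = 424 × (1/2)^1.0966 ≈ 198.28 mg.
Total = 269.5 + 198.28 ≈ 467.77 mg.

468 mg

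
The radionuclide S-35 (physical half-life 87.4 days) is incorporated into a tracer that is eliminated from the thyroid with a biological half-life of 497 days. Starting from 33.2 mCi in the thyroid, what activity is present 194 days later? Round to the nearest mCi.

5 mCi

1/t_eff = 1/t_phys + 1/t_biol = 1/87.4 + 1/497 = 0.013454 per day.
t_eff = 87.4 × 497 / (87.4 + 497) ≈ 74.329 days.
Remaining = 33.2 × (1/2)^(194/74.329) = 33.2 × (1/2)^2.61 ≈ 5.4381 mCi.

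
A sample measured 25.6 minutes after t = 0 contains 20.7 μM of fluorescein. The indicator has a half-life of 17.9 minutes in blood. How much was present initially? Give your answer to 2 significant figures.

Number of half-lives elapsed: n = 25.6/17.9 ≈ 1.4302.
A₀ = A × 2^n = 20.7 × 2^1.4302 = 20.7 × 2.6948 ≈ 55.782 μM.

56 μM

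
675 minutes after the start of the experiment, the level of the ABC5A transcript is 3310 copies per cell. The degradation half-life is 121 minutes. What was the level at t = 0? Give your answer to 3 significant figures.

158000 copies per cell

Number of half-lives elapsed: n = 675/121 ≈ 5.5785.
A₀ = A × 2^n = 3310 × 2^5.5785 = 3310 × 47.786 ≈ 158170 copies per cell.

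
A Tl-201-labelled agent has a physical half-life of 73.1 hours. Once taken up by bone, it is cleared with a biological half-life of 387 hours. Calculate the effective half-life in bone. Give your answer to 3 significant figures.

1/t_eff = 1/t_phys + 1/t_biol = 1/73.1 + 1/387 = 0.016264 per hour.
t_eff = 73.1 × 387 / (73.1 + 387) ≈ 61.486 hours.

61.5 hours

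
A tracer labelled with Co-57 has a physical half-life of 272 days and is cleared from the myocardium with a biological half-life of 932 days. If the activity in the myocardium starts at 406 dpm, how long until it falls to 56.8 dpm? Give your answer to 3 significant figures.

597 days

1/t_eff = 1/t_phys + 1/t_biol = 1/272 + 1/932 = 0.0047494 per day.
t_eff = 272 × 932 / (272 + 932) ≈ 210.55 days.
n = log₂(406/56.8) ≈ 2.8375; t = 2.8375 × 210.55 ≈ 597.44 days.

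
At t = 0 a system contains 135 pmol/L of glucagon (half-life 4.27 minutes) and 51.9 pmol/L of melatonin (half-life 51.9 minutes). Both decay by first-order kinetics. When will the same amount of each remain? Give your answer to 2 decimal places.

Set 135·(1/2)^(t/4.27) = 51.9·(1/2)^(t/51.9).
Taking log₂: log₂(135/51.9) = t·(1/4.27 − 1/51.9).
log₂(2.6012) = 1.3792; 1/4.27 − 1/51.9 = 0.21492.
t = 1.3792 / 0.21492 ≈ 6.4169 minutes.

6.42 minutes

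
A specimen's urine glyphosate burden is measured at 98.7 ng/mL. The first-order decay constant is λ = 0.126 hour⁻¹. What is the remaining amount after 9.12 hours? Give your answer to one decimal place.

31.3 ng/mL

t½ = ln 2 / λ = 0.69315 / 0.126 ≈ 5.5012 hours.
Number of half-lives: n = 9.12/5.5012 ≈ 1.6578.
Remaining = 98.7 × (1/2)^1.6578 = 98.7 × 0.31692 ≈ 31.28 ng/mL.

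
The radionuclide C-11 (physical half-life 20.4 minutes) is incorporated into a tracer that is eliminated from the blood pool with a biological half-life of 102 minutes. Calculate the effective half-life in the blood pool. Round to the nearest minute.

17 minutes

1/t_eff = 1/t_phys + 1/t_biol = 1/20.4 + 1/102 = 0.058824 per minute.
t_eff = 20.4 × 102 / (20.4 + 102) ≈ 17 minutes.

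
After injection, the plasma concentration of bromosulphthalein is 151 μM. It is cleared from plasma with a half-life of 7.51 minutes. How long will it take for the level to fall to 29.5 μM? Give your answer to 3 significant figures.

17.7 minutes

Fraction remaining = 29.5/151 ≈ 0.19536.
n = log₂(151/29.5) = ln(5.1186)/ln 2 ≈ 2.3558 half-lives.
t = n × t½ = 2.3558 × 7.51 ≈ 17.692 minutes.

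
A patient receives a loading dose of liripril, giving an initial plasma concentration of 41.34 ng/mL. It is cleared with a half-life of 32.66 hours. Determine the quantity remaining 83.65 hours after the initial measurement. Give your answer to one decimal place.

7.0 ng/mL

Number of half-lives: n = 83.65/32.66 ≈ 2.5612.
Remaining = 41.34 × (1/2)^2.5612 = 41.34 × 0.16943 ≈ 7.0042 ng/mL.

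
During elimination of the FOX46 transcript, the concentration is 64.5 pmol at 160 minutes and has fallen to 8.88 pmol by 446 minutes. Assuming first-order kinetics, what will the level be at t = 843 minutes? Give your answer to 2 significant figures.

0.57 pmol

Over Δt = 446 − 160 = 286 minutes, the level fell by a factor of 64.5/8.88 ≈ 7.2635.
n = log₂(7.2635) ≈ 2.8607 half-lives, so t½ = 286/2.8607 ≈ 99.977 minutes.
From t = 446 to t = 843: 8.88 × (1/2)^((843−446)/99.977) ≈ 0.5663 pmol.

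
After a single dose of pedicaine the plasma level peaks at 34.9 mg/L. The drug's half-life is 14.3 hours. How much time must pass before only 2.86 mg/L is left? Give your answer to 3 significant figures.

Fraction remaining = 2.86/34.9 ≈ 0.081948.
n = log₂(34.9/2.86) = ln(12.203)/ln 2 ≈ 3.6091 half-lives.
t = n × t½ = 3.6091 × 14.3 ≈ 51.611 hours.

51.6 hours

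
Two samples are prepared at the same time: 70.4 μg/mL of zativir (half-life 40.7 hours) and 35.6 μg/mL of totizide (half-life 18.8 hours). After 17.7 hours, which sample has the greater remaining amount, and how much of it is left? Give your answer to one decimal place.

zativir, 52.1 μg/mL

zativir: 70.4 × (1/2)^0.43489 ≈ 52.078 μg/mL.
totizide: 35.6 × (1/2)^0.94149 ≈ 18.537 μg/mL.
Zativir has more remaining, at ≈ 52.078 μg/mL.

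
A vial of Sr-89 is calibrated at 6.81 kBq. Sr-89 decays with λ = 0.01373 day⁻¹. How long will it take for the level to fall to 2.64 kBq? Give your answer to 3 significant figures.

t½ = ln 2 / λ = 0.69315 / 0.01373 ≈ 50.484 days.
Fraction remaining = 2.64/6.81 ≈ 0.38767.
n = log₂(6.81/2.64) = ln(2.5795)/ln 2 ≈ 1.3671 half-lives.
t = n × t½ = 1.3671 × 50.484 ≈ 69.018 days.

69.0 days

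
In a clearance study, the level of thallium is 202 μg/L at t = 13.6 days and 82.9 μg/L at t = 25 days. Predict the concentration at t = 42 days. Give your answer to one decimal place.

Over Δt = 25 − 13.6 = 11.4 days, the level fell by a factor of 202/82.9 ≈ 2.4367.
n = log₂(2.4367) ≈ 1.2849 half-lives, so t½ = 11.4/1.2849 ≈ 8.8722 days.
From t = 25 to t = 42: 82.9 × (1/2)^((42−25)/8.8722) ≈ 21.966 μg/L.

22.0 μg/L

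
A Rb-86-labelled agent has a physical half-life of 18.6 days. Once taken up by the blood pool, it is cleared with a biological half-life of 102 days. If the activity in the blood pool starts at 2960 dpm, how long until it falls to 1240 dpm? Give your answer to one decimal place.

19.7 days

1/t_eff = 1/t_phys + 1/t_biol = 1/18.6 + 1/102 = 0.063567 per day.
t_eff = 18.6 × 102 / (18.6 + 102) ≈ 15.731 days.
n = log₂(2960/1240) ≈ 1.2553; t = 1.2553 × 15.731 ≈ 19.747 days.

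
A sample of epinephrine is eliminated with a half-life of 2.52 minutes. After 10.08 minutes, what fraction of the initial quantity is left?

0.0625

n = 10.08/2.52 ≈ 4 half-lives.
Fraction remaining = (1/2)^4 ≈ 0.0625.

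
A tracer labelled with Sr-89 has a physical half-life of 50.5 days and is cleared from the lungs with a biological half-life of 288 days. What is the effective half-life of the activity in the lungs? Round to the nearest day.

1/t_eff = 1/t_phys + 1/t_biol = 1/50.5 + 1/288 = 0.023274 per day.
t_eff = 50.5 × 288 / (50.5 + 288) ≈ 42.966 days.

43 days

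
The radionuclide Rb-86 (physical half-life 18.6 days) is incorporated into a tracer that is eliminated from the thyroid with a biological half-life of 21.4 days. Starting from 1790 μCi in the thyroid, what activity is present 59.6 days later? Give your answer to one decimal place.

28.2 μCi

1/t_eff = 1/t_phys + 1/t_biol = 1/18.6 + 1/21.4 = 0.10049 per day.
t_eff = 18.6 × 21.4 / (18.6 + 21.4) ≈ 9.951 days.
Remaining = 1790 × (1/2)^(59.6/9.951) = 1790 × (1/2)^5.9893 ≈ 28.176 μCi.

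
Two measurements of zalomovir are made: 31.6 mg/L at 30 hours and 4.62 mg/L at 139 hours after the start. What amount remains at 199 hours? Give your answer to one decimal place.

Over Δt = 139 − 30 = 109 hours, the level fell by a factor of 31.6/4.62 ≈ 6.8398.
n = log₂(6.8398) ≈ 2.774 half-lives, so t½ = 109/2.774 ≈ 39.294 hours.
From t = 139 to t = 199: 4.62 × (1/2)^((199−139)/39.294) ≈ 1.6032 mg/L.

1.6 mg/L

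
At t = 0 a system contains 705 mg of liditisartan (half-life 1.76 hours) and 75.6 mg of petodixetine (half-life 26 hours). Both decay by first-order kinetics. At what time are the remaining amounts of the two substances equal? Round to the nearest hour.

Set 705·(1/2)^(t/1.76) = 75.6·(1/2)^(t/26).
Taking log₂: log₂(705/75.6) = t·(1/1.76 − 1/26).
log₂(9.3254) = 3.2212; 1/1.76 − 1/26 = 0.52972.
t = 3.2212 / 0.52972 ≈ 6.0809 hours.

6 hours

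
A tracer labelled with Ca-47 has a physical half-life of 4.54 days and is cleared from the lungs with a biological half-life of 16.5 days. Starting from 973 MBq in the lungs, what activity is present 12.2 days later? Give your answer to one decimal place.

90.5 MBq

1/t_eff = 1/t_phys + 1/t_biol = 1/4.54 + 1/16.5 = 0.28087 per day.
t_eff = 4.54 × 16.5 / (4.54 + 16.5) ≈ 3.5604 days.
Remaining = 973 × (1/2)^(12.2/3.5604) = 973 × (1/2)^3.4266 ≈ 90.489 MBq.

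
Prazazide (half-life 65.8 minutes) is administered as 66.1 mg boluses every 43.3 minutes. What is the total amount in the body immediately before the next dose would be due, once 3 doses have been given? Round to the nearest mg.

The 3 doses were given 129.9, 86.6, 43.3 minutes ago.
Total = 66.1·(1/2)^(129.9/65.8) + 66.1·(1/2)^(86.6/65.8) + 66.1·(1/2)^(43.3/65.8)
      = 16.824 + 26.547 + 41.89 ≈ 85.26 mg.

85 mg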